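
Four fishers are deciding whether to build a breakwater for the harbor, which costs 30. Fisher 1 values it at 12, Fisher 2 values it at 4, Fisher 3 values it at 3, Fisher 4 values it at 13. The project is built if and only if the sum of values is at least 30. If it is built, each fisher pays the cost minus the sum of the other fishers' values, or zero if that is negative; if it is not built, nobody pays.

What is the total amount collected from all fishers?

Total value 32 ≥ cost 30, so it is built.
Fisher 1: others sum to 20; max(0, 30 - 20) = 10.
Fisher 2: others sum to 28; max(0, 30 - 28) = 2.
Fisher 3: others sum to 29; max(0, 30 - 29) = 1.
Fisher 4: others sum to 19; max(0, 30 - 19) = 11.
Total collected = 10 + 2 + 1 + 11 = 24.

24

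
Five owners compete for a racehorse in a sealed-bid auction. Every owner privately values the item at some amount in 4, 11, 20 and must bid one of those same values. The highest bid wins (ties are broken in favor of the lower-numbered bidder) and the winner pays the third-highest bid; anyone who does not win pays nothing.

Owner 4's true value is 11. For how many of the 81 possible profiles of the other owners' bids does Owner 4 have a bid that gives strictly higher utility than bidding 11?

Others bid (4, 4, 4, 20): truth gives 0; bid 20 gives 7 > 0. Violating.
Others bid (4, 4, 11, 4): truth gives 0; bid 20 gives 7 > 0. Violating.
Others bid (4, 11, 4, 4): truth gives 0; bid 20 gives 7 > 0. Violating.
Others bid (11, 4, 4, 4): truth gives 0; bid 20 gives 7 > 0. Violating.
Others bid (4, 4, 4, 4): truth gives 7; no alternative beats it.
Others bid (4, 4, 4, 11): truth gives 7; no alternative beats it.
(Checking all 81 profiles: 4 have a profitable deviation, 77 do not.)

4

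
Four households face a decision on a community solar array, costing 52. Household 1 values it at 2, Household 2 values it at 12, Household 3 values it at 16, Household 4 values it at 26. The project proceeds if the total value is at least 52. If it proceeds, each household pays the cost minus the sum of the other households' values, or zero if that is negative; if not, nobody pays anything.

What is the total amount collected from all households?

42

Total value 56 ≥ cost 52, so it is built.
Household 1: others sum to 54; max(0, 52 - 54) = 0.
Household 2: others sum to 44; max(0, 52 - 44) = 8.
Household 3: others sum to 40; max(0, 52 - 40) = 12.
Household 4: others sum to 30; max(0, 52 - 30) = 22.
Total collected = 0 + 8 + 12 + 22 = 42.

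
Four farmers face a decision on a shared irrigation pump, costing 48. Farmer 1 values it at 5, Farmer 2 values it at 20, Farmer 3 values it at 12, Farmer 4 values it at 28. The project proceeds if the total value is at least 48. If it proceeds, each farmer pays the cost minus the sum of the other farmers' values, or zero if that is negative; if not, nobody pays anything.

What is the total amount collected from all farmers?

14

Total value 65 ≥ cost 48, so it is built.
Farmer 1: others sum to 60; max(0, 48 - 60) = 0.
Farmer 2: others sum to 45; max(0, 48 - 45) = 3.
Farmer 3: others sum to 53; max(0, 48 - 53) = 0.
Farmer 4: others sum to 37; max(0, 48 - 37) = 11.
Total collected = 0 + 3 + 0 + 11 = 14.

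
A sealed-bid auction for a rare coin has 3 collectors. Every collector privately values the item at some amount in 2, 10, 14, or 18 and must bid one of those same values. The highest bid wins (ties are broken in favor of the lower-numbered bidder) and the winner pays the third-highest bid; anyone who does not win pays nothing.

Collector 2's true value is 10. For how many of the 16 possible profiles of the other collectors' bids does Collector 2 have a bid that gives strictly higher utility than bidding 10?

4

Others bid (2, 14): truth gives 0; bid 14 gives 8 > 0. Violating.
Others bid (2, 18): truth gives 0; bid 18 gives 8 > 0. Violating.
Others bid (10, 2): truth gives 0; bid 14 gives 8 > 0. Violating.
Others bid (14, 2): truth gives 0; bid 18 gives 8 > 0. Violating.
Others bid (2, 2): truth gives 8; no alternative beats it.
Others bid (2, 10): truth gives 8; no alternative beats it.
(Checking all 16 profiles: 4 have a profitable deviation, 12 do not.)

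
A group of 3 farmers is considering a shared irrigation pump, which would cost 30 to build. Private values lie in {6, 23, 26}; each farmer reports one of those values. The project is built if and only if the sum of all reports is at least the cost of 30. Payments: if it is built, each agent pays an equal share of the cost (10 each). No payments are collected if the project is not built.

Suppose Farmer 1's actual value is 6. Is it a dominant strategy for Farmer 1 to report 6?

Yes

Check each profile of the others' reports and compare truth against every alternative report.
Others report (6, 6): truth gives 0, best alternative gives -4.
Others report (6, 23): truth gives -4, best alternative gives -4.
Others report (6, 26): truth gives -4, best alternative gives -4.
Others report (23, 6): truth gives -4, best alternative gives -4.
Others report (23, 23): truth gives -4, best alternative gives -4.
Others report (23, 26): truth gives -4, best alternative gives -4.
(Remaining 3 profiles checked similarly; truth is weakly best in each.)
In every case the truthful report is at least as good as any alternative, so it is a dominant strategy.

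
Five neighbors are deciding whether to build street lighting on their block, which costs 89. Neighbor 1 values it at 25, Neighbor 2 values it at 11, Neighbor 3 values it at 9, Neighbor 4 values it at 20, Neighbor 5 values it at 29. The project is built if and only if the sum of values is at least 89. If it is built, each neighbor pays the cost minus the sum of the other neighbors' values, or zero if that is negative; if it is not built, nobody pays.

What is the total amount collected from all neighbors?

69

Total value 94 ≥ cost 89, so it is built.
Neighbor 1: others sum to 69; max(0, 89 - 69) = 20.
Neighbor 2: others sum to 83; max(0, 89 - 83) = 6.
Neighbor 3: others sum to 85; max(0, 89 - 85) = 4.
Neighbor 4: others sum to 74; max(0, 89 - 74) = 15.
Neighbor 5: others sum to 65; max(0, 89 - 65) = 24.
Total collected = 20 + 6 + 4 + 15 + 24 = 69.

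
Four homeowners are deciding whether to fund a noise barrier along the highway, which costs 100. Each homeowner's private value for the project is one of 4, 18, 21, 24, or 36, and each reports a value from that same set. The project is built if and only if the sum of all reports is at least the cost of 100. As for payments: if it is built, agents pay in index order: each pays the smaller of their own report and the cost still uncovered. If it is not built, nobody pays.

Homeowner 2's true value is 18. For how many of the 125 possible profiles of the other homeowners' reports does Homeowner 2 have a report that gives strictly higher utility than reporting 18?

4

Others report (24, 36, 36): truth gives 0; report 4 gives 14 > 0. Violating.
Others report (36, 24, 36): truth gives 0; report 4 gives 14 > 0. Violating.
Others report (36, 36, 24): truth gives 0; report 4 gives 14 > 0. Violating.
Others report (36, 36, 36): truth gives 0; report 4 gives 14 > 0. Violating.
Others report (4, 4, 4): truth gives 0; no alternative beats it.
Others report (4, 4, 18): truth gives 0; no alternative beats it.
(Checking all 125 profiles: 4 have a profitable deviation, 121 do not.)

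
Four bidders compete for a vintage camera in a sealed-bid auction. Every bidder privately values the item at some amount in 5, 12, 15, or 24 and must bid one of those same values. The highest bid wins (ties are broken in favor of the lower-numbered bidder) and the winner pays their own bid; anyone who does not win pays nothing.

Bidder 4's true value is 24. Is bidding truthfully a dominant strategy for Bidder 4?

No

Consider the case where Bidder 1 bids 5, Bidder 2 bids 5 and Bidder 3 bids 5.
Truthful bid 24: wins, pays 24, utility 24 - 24 = 0.
Bid 12 instead: wins, pays 12, utility 24 - 12 = 12.
Since 12 > 0, bidding 12 is strictly better here, so truthful bidding is not dominant.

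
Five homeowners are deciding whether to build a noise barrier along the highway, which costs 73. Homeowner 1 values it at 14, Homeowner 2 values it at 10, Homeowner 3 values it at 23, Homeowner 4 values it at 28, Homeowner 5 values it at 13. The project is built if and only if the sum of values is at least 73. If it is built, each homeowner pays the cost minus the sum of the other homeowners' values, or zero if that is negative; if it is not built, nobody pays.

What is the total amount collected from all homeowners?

Total value 88 ≥ cost 73, so it is built.
Homeowner 1: others sum to 74; max(0, 73 - 74) = 0.
Homeowner 2: others sum to 78; max(0, 73 - 78) = 0.
Homeowner 3: others sum to 65; max(0, 73 - 65) = 8.
Homeowner 4: others sum to 60; max(0, 73 - 60) = 13.
Homeowner 5: others sum to 75; max(0, 73 - 75) = 0.
Total collected = 0 + 0 + 8 + 13 + 0 = 21.

21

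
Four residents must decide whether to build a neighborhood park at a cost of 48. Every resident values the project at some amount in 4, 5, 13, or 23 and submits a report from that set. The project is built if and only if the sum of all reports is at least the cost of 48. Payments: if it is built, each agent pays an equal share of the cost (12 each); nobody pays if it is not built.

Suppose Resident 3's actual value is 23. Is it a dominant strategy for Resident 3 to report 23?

Yes

Check each profile of the others' reports and compare truth against every alternative report.
Others report (4, 4, 23): truth gives 11, best alternative gives 0.
Others report (4, 5, 23): truth gives 11, best alternative gives 0.
Others report (4, 13, 13): truth gives 11, best alternative gives 0.
Others report (4, 23, 4): truth gives 11, best alternative gives 0.
Others report (4, 23, 5): truth gives 11, best alternative gives 0.
Others report (5, 4, 23): truth gives 11, best alternative gives 0.
(Remaining 58 profiles checked similarly; truth is weakly best in each.)
In every case the truthful report is at least as good as any alternative, so it is a dominant strategy.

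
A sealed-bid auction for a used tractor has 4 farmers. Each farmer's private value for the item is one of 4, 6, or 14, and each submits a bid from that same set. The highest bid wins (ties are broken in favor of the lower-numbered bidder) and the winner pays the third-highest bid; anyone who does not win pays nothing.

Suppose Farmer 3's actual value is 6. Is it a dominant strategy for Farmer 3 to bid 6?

Consider the case where Farmer 1 bids 4, Farmer 2 bids 4 and Farmer 4 bids 14.
Truthful bid 6: loses, pays 0, utility 0.
Bid 14 instead: wins, pays 4, utility 6 - 4 = 2.
Since 2 > 0, bidding 14 is strictly better here, so truthful bidding is not dominant.

No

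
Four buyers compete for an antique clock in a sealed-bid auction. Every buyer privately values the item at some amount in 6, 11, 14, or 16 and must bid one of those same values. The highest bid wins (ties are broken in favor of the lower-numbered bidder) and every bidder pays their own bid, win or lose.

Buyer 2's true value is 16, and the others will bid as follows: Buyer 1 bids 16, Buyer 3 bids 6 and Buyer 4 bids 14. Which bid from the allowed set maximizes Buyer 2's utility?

Bid 6: loses but pays 6, utility -6.
Bid 11: loses but pays 11, utility -11.
Bid 14: loses but pays 14, utility -14.
Bid 16: loses but pays 16, utility -16.
The best choice is 6 with utility -6.

6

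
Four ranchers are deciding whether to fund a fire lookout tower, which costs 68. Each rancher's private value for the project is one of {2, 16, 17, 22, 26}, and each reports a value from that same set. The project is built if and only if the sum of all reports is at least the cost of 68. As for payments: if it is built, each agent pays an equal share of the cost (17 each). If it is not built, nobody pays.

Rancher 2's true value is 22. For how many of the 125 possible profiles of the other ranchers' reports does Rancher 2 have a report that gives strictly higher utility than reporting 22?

12

Others report (2, 16, 26): truth gives 0; report 26 gives 5 > 0. Violating.
Others report (2, 17, 26): truth gives 0; report 26 gives 5 > 0. Violating.
Others report (2, 26, 16): truth gives 0; report 26 gives 5 > 0. Violating.
Others report (2, 26, 17): truth gives 0; report 26 gives 5 > 0. Violating.
Others report (2, 2, 2): truth gives 0; no alternative beats it.
Others report (2, 2, 16): truth gives 0; no alternative beats it.
(Checking all 125 profiles: 12 have a profitable deviation, 113 do not.)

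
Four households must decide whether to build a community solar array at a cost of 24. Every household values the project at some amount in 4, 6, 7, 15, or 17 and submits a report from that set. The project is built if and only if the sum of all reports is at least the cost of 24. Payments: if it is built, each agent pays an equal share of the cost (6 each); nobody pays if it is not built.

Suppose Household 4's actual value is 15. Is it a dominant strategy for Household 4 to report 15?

Yes

Check each profile of the others' reports and compare truth against every alternative report.
Others report (4, 4, 4): truth gives 9, best alternative gives 9.
Others report (4, 4, 6): truth gives 9, best alternative gives 9.
Others report (4, 4, 7): truth gives 9, best alternative gives 9.
Others report (4, 4, 15): truth gives 9, best alternative gives 9.
Others report (4, 4, 17): truth gives 9, best alternative gives 9.
Others report (4, 6, 4): truth gives 9, best alternative gives 9.
(Remaining 119 profiles checked similarly; truth is weakly best in each.)
In every case the truthful report is at least as good as any alternative, so it is a dominant strategy.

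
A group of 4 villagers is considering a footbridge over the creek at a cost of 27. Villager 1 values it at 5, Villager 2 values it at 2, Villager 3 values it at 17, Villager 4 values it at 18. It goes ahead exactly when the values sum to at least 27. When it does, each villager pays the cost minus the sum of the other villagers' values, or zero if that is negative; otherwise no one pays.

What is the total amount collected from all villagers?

5

Total value 42 ≥ cost 27, so it is built.
Villager 1: others sum to 37; max(0, 27 - 37) = 0.
Villager 2: others sum to 40; max(0, 27 - 40) = 0.
Villager 3: others sum to 25; max(0, 27 - 25) = 2.
Villager 4: others sum to 24; max(0, 27 - 24) = 3.
Total collected = 0 + 0 + 2 + 3 = 5.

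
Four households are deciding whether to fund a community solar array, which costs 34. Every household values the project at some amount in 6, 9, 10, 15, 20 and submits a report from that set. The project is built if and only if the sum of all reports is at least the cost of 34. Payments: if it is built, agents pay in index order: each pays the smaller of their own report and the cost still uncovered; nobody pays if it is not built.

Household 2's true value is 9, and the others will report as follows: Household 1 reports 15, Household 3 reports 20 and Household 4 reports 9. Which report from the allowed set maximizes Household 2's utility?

Report 6: project built, pays 6, utility 9 - 6 = 3.
Report 9: project built, pays 9, utility 9 - 9 = 0.
Report 10: project built, pays 10, utility 9 - 10 = -1.
Report 15: project built, pays 15, utility 9 - 15 = -6.
Report 20: project built, pays 19, utility 9 - 19 = -10.
The best choice is 6 with utility 3.

6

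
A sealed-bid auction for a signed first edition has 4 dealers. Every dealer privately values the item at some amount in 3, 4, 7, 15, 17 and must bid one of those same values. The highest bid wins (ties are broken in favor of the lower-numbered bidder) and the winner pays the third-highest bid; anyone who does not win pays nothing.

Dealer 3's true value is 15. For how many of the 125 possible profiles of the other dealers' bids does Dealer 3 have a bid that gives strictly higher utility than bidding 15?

Others bid (3, 3, 17): truth gives 0; bid 17 gives 12 > 0. Violating.
Others bid (3, 4, 17): truth gives 0; bid 17 gives 11 > 0. Violating.
Others bid (3, 7, 17): truth gives 0; bid 17 gives 8 > 0. Violating.
Others bid (3, 15, 3): truth gives 0; bid 17 gives 12 > 0. Violating.
Others bid (3, 3, 3): truth gives 12; no alternative beats it.
Others bid (3, 3, 4): truth gives 12; no alternative beats it.
(Checking all 125 profiles: 27 have a profitable deviation, 98 do not.)

27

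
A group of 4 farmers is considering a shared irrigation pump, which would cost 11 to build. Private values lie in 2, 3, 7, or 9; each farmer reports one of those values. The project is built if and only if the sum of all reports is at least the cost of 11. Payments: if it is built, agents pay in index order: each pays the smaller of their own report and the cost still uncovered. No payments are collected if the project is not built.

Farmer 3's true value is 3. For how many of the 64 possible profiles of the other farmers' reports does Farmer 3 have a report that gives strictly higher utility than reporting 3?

Others report (2, 2, 7): truth gives 0; report 2 gives 1 > 0. Violating.
Others report (2, 2, 9): truth gives 0; report 2 gives 1 > 0. Violating.
Others report (2, 3, 7): truth gives 0; report 2 gives 1 > 0. Violating.
Others report (2, 3, 9): truth gives 0; report 2 gives 1 > 0. Violating.
Others report (2, 2, 2): truth gives 0; no alternative beats it.
Others report (2, 2, 3): truth gives 0; no alternative beats it.
(Checking all 64 profiles: 9 have a profitable deviation, 55 do not.)

9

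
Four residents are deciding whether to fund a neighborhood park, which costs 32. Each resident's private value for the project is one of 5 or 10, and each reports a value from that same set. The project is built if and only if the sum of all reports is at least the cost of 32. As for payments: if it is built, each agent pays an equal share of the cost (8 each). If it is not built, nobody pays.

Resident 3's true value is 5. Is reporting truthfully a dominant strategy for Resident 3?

Check each profile of the others' reports and compare truth against every alternative report.
Others report (5, 10, 10): truth gives 0, best alternative gives -3.
Others report (10, 5, 10): truth gives 0, best alternative gives -3.
Others report (10, 10, 5): truth gives 0, best alternative gives -3.
Others report (10, 10, 10): truth gives -3, best alternative gives -3.
Others report (5, 5, 5): truth gives 0, best alternative gives 0.
Others report (5, 5, 10): truth gives 0, best alternative gives 0.
(Remaining 2 profiles checked similarly; truth is weakly best in each.)
In every case the truthful report is at least as good as any alternative, so it is a dominant strategy.

Yes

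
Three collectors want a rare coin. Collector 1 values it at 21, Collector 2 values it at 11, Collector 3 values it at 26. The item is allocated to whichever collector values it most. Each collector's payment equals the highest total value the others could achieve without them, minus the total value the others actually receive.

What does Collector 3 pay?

21

Collector 3 has the highest value and receives the item.
Without Collector 3, the item would go to the next-highest value, 21, so the others could achieve 21.
With Collector 3 present and winning, the others receive nothing, so their total is 0.
Payment = 21 - 0 = 21.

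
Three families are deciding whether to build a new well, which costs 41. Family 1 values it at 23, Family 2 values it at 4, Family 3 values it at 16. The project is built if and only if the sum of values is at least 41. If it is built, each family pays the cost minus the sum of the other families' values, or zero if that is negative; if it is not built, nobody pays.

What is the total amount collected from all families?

37

Total value 43 ≥ cost 41, so it is built.
Family 1: others sum to 20; max(0, 41 - 20) = 21.
Family 2: others sum to 39; max(0, 41 - 39) = 2.
Family 3: others sum to 27; max(0, 41 - 27) = 14.
Total collected = 21 + 2 + 14 = 37.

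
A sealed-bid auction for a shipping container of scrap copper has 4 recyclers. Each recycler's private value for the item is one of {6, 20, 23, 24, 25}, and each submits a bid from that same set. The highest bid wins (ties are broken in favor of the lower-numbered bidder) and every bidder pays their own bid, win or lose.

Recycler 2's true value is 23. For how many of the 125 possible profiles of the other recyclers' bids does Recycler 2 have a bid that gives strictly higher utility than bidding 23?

111

Others bid (6, 6, 6): truth gives 0; bid 20 gives 3 > 0. Violating.
Others bid (6, 6, 20): truth gives 0; bid 20 gives 3 > 0. Violating.
Others bid (6, 6, 24): truth gives -23; bid 24 gives -1 > -23. Violating.
Others bid (6, 6, 25): truth gives -23; bid 25 gives -2 > -23. Violating.
Others bid (6, 6, 23): truth gives 0; no alternative beats it.
Others bid (6, 20, 23): truth gives 0; no alternative beats it.
(Checking all 125 profiles: 111 have a profitable deviation, 14 do not.)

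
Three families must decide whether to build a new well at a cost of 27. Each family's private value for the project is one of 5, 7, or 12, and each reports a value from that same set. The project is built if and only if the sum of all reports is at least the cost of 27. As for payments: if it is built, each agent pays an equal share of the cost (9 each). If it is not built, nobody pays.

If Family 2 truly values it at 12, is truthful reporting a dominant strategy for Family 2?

Yes

Check each profile of the others' reports and compare truth against every alternative report.
Others report (5, 12): truth gives 3, best alternative gives 0.
Others report (7, 12): truth gives 3, best alternative gives 0.
Others report (12, 5): truth gives 3, best alternative gives 0.
Others report (12, 7): truth gives 3, best alternative gives 0.
Others report (12, 12): truth gives 3, best alternative gives 3.
Others report (5, 5): truth gives 0, best alternative gives 0.
(Remaining 3 profiles checked similarly; truth is weakly best in each.)
In every case the truthful report is at least as good as any alternative, so it is a dominant strategy.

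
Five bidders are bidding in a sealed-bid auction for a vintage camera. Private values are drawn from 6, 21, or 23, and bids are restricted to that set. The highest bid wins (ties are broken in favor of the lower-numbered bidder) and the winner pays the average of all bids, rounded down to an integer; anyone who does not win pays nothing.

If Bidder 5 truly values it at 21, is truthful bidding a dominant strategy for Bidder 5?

Consider the case where Bidder 1 bids 6, Bidder 2 bids 6, Bidder 3 bids 6 and Bidder 4 bids 21.
Truthful bid 21: loses, pays 0, utility 0.
Bid 23 instead: wins, pays 12, utility 21 - 12 = 9.
Since 9 > 0, bidding 23 is strictly better here, so truthful bidding is not dominant.

No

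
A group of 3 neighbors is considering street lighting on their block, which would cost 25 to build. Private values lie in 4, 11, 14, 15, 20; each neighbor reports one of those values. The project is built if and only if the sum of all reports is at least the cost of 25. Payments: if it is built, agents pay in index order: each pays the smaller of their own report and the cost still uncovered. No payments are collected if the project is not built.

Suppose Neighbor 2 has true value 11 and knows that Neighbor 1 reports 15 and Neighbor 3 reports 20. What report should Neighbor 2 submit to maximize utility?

Report 4: project built, pays 4, utility 11 - 4 = 7.
Report 11: project built, pays 10, utility 11 - 10 = 1.
Report 14: project built, pays 10, utility 11 - 10 = 1.
Report 15: project built, pays 10, utility 11 - 10 = 1.
Report 20: project built, pays 10, utility 11 - 10 = 1.
The best choice is 4 with utility 7.

4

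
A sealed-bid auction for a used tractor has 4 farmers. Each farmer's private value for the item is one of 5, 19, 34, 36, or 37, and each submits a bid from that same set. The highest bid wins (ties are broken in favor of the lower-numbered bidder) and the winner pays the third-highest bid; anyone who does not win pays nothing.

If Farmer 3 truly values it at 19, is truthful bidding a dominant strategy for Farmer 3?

Consider the case where Farmer 1 bids 5, Farmer 2 bids 5 and Farmer 4 bids 34.
Truthful bid 19: loses, pays 0, utility 0.
Bid 34 instead: wins, pays 5, utility 19 - 5 = 14.
Since 14 > 0, bidding 34 is strictly better here, so truthful bidding is not dominant.

No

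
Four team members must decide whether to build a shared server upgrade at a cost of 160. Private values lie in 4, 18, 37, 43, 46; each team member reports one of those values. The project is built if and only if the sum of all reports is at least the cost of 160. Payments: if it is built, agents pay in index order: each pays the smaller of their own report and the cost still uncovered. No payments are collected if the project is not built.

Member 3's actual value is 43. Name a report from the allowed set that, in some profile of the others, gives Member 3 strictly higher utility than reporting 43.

37

Suppose Member 1 reports 37, Member 2 reports 43 and Member 4 reports 43.
Report 43: project built, pays 43, utility 43 - 43 = 0.
Report 37: project built, pays 37, utility 43 - 37 = 6.
So reporting 37 beats truth here (6 > 0).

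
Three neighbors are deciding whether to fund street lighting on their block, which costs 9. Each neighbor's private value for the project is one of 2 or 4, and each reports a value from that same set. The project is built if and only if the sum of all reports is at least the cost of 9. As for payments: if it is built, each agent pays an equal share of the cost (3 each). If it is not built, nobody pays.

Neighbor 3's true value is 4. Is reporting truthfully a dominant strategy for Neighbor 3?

Yes

Check each profile of the others' reports and compare truth against every alternative report.
Others report (2, 4): truth gives 1, best alternative gives 0.
Others report (4, 2): truth gives 1, best alternative gives 0.
Others report (4, 4): truth gives 1, best alternative gives 1.
Others report (2, 2): truth gives 0, best alternative gives 0.
In every case the truthful report is at least as good as any alternative, so it is a dominant strategy.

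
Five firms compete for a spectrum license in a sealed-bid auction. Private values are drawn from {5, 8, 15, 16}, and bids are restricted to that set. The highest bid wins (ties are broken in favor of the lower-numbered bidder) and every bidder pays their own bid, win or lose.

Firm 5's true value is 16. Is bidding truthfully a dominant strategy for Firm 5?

No

Consider the case where Firm 1 bids 5, Firm 2 bids 5, Firm 3 bids 5 and Firm 4 bids 5.
Truthful bid 16: wins, pays 16, utility 16 - 16 = 0.
Bid 8 instead: wins, pays 8, utility 16 - 8 = 8.
Since 8 > 0, bidding 8 is strictly better here, so truthful bidding is not dominant.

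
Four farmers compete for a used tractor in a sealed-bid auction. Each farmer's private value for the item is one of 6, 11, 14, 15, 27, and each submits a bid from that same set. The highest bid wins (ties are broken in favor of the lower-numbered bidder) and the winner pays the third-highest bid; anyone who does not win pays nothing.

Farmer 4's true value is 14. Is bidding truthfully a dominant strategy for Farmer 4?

No

Consider the case where Farmer 1 bids 6, Farmer 2 bids 6 and Farmer 3 bids 14.
Truthful bid 14: loses, pays 0, utility 0.
Bid 15 instead: wins, pays 6, utility 14 - 6 = 8.
Since 8 > 0, bidding 15 is strictly better here, so truthful bidding is not dominant.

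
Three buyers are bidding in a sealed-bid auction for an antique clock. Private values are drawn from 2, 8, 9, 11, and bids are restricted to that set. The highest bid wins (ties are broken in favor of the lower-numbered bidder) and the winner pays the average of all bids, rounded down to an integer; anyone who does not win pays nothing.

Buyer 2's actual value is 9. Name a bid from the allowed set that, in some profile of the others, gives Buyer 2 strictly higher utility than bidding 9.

11

Suppose Buyer 1 bids 2 and Buyer 3 bids 11.
Bid 9: loses, pays 0, utility 0.
Bid 11: wins, pays 8, utility 9 - 8 = 1.
So bidding 11 beats truth here (1 > 0).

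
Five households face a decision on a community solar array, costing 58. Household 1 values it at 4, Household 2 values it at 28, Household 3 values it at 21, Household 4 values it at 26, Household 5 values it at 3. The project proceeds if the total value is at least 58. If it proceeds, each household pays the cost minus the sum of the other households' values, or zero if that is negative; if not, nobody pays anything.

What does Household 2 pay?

Total value 82 ≥ cost 58, so the project is built.
The other households' values sum to 54.
Cost minus that sum is 58 - 54 = 4.

4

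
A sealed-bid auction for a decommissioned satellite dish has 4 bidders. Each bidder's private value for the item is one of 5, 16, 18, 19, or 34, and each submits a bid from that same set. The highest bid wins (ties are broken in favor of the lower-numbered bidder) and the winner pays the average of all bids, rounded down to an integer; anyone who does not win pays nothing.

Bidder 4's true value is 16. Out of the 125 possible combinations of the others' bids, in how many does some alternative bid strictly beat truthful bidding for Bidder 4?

21

Others bid (5, 5, 16): truth gives 0; bid 18 gives 5 > 0. Violating.
Others bid (5, 5, 18): truth gives 0; bid 19 gives 5 > 0. Violating.
Others bid (5, 5, 19): truth gives 0; bid 34 gives 1 > 0. Violating.
Others bid (5, 16, 5): truth gives 0; bid 18 gives 5 > 0. Violating.
Others bid (5, 5, 5): truth gives 9; no alternative beats it.
Others bid (5, 5, 34): truth gives 0; no alternative beats it.
(Checking all 125 profiles: 21 have a profitable deviation, 104 do not.)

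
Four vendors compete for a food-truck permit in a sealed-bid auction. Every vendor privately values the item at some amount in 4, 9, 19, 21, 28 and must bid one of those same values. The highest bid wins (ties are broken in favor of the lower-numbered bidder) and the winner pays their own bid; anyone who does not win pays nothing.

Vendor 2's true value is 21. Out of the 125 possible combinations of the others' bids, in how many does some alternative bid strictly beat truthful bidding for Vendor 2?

Others bid (4, 4, 4): truth gives 0; bid 9 gives 12 > 0. Violating.
Others bid (4, 4, 9): truth gives 0; bid 9 gives 12 > 0. Violating.
Others bid (4, 4, 19): truth gives 0; bid 19 gives 2 > 0. Violating.
Others bid (4, 9, 4): truth gives 0; bid 9 gives 12 > 0. Violating.
Others bid (4, 4, 21): truth gives 0; no alternative beats it.
Others bid (4, 4, 28): truth gives 0; no alternative beats it.
(Checking all 125 profiles: 18 have a profitable deviation, 107 do not.)

18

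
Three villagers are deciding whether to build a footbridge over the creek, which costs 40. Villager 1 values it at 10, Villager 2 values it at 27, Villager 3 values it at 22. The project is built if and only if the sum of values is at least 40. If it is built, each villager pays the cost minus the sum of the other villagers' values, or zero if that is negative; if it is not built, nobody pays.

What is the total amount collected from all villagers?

11

Total value 59 ≥ cost 40, so it is built.
Villager 1: others sum to 49; max(0, 40 - 49) = 0.
Villager 2: others sum to 32; max(0, 40 - 32) = 8.
Villager 3: others sum to 37; max(0, 40 - 37) = 3.
Total collected = 0 + 8 + 3 = 11.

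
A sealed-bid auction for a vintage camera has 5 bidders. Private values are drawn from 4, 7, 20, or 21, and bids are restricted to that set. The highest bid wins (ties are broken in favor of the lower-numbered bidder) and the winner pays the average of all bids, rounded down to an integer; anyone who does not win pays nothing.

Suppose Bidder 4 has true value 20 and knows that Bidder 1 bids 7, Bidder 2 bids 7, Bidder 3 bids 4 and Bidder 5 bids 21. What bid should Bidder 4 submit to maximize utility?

Bid 4: loses, pays 0, utility 0.
Bid 7: loses, pays 0, utility 0.
Bid 20: loses, pays 0, utility 0.
Bid 21: wins, pays 12, utility 20 - 12 = 8.
The best choice is 21 with utility 8.

21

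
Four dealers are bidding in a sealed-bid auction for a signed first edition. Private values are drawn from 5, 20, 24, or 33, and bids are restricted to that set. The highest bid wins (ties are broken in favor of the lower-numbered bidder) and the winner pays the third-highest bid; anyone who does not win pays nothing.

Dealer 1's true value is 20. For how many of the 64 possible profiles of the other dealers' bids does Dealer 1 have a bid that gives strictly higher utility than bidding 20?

Others bid (5, 5, 24): truth gives 0; bid 24 gives 15 > 0. Violating.
Others bid (5, 5, 33): truth gives 0; bid 33 gives 15 > 0. Violating.
Others bid (5, 24, 5): truth gives 0; bid 24 gives 15 > 0. Violating.
Others bid (5, 33, 5): truth gives 0; bid 33 gives 15 > 0. Violating.
Others bid (5, 5, 5): truth gives 15; no alternative beats it.
Others bid (5, 5, 20): truth gives 15; no alternative beats it.
(Checking all 64 profiles: 6 have a profitable deviation, 58 do not.)

6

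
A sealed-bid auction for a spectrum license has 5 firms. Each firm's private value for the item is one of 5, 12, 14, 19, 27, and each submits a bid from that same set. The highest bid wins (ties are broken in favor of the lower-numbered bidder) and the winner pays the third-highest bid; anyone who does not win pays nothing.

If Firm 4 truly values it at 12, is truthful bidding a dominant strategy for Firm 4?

No

Consider the case where Firm 1 bids 5, Firm 2 bids 5, Firm 3 bids 5 and Firm 5 bids 14.
Truthful bid 12: loses, pays 0, utility 0.
Bid 14 instead: wins, pays 5, utility 12 - 5 = 7.
Since 7 > 0, bidding 14 is strictly better here, so truthful bidding is not dominant.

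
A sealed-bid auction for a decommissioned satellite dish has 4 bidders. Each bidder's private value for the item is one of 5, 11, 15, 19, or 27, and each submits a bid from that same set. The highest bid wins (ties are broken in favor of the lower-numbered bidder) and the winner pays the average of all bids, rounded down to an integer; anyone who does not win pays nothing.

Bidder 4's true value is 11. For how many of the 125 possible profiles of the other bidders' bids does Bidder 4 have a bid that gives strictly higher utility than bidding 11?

Others bid (5, 5, 11): truth gives 0; bid 15 gives 2 > 0. Violating.
Others bid (5, 11, 5): truth gives 0; bid 15 gives 2 > 0. Violating.
Others bid (5, 11, 11): truth gives 0; bid 15 gives 1 > 0. Violating.
Others bid (11, 5, 5): truth gives 0; bid 15 gives 2 > 0. Violating.
Others bid (5, 5, 5): truth gives 5; no alternative beats it.
Others bid (5, 5, 15): truth gives 0; no alternative beats it.
(Checking all 125 profiles: 6 have a profitable deviation, 119 do not.)

6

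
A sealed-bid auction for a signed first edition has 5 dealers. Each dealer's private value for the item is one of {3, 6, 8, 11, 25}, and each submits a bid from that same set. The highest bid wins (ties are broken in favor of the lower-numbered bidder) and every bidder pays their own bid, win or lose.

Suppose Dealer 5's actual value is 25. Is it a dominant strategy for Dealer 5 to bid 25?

Consider the case where Dealer 1 bids 3, Dealer 2 bids 3, Dealer 3 bids 3 and Dealer 4 bids 3.
Truthful bid 25: wins, pays 25, utility 25 - 25 = 0.
Bid 6 instead: wins, pays 6, utility 25 - 6 = 19.
Since 19 > 0, bidding 6 is strictly better here, so truthful bidding is not dominant.

No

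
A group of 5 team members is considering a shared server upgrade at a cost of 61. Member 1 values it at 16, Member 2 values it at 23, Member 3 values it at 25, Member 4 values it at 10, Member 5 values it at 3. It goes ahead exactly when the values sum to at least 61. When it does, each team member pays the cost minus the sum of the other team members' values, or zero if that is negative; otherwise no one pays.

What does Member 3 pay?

Total value 77 ≥ cost 61, so the project is built.
The other team members' values sum to 52.
Cost minus that sum is 61 - 52 = 9.

9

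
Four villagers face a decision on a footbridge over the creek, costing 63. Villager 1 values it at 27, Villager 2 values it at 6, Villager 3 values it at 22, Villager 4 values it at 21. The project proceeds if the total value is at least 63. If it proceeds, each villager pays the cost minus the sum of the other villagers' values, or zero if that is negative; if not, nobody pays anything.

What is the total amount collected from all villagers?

Total value 76 ≥ cost 63, so it is built.
Villager 1: others sum to 49; max(0, 63 - 49) = 14.
Villager 2: others sum to 70; max(0, 63 - 70) = 0.
Villager 3: others sum to 54; max(0, 63 - 54) = 9.
Villager 4: others sum to 55; max(0, 63 - 55) = 8.
Total collected = 14 + 0 + 9 + 8 = 31.

31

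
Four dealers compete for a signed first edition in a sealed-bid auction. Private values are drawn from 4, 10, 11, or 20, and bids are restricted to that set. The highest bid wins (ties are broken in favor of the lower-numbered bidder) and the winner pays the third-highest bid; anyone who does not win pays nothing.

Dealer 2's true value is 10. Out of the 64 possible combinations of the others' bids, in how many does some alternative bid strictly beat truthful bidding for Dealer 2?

6

Others bid (4, 4, 11): truth gives 0; bid 11 gives 6 > 0. Violating.
Others bid (4, 4, 20): truth gives 0; bid 20 gives 6 > 0. Violating.
Others bid (4, 11, 4): truth gives 0; bid 11 gives 6 > 0. Violating.
Others bid (4, 20, 4): truth gives 0; bid 20 gives 6 > 0. Violating.
Others bid (4, 4, 4): truth gives 6; no alternative beats it.
Others bid (4, 4, 10): truth gives 6; no alternative beats it.
(Checking all 64 profiles: 6 have a profitable deviation, 58 do not.)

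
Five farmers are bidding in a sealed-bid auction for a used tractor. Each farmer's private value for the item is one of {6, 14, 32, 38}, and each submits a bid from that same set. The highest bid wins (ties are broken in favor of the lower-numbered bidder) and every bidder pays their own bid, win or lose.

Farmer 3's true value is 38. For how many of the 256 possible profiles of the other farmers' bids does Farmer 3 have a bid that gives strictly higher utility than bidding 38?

Others bid (6, 6, 6, 6): truth gives 0; bid 14 gives 24 > 0. Violating.
Others bid (6, 6, 6, 14): truth gives 0; bid 14 gives 24 > 0. Violating.
Others bid (6, 6, 6, 32): truth gives 0; bid 32 gives 6 > 0. Violating.
Others bid (6, 6, 14, 6): truth gives 0; bid 14 gives 24 > 0. Violating.
Others bid (6, 6, 6, 38): truth gives 0; no alternative beats it.
Others bid (6, 6, 14, 38): truth gives 0; no alternative beats it.
(Checking all 256 profiles: 148 have a profitable deviation, 108 do not.)

148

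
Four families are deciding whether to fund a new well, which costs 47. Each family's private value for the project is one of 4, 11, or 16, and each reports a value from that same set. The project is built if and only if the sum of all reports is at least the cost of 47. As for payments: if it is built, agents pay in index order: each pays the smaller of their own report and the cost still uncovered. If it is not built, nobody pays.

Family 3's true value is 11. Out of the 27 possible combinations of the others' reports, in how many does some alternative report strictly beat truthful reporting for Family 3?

Others report (11, 16, 16): truth gives 0; report 4 gives 7 > 0. Violating.
Others report (16, 11, 16): truth gives 0; report 4 gives 7 > 0. Violating.
Others report (16, 16, 11): truth gives 0; report 4 gives 7 > 0. Violating.
Others report (16, 16, 16): truth gives 0; report 4 gives 7 > 0. Violating.
Others report (4, 4, 4): truth gives 0; no alternative beats it.
Others report (4, 4, 11): truth gives 0; no alternative beats it.
(Checking all 27 profiles: 4 have a profitable deviation, 23 do not.)

4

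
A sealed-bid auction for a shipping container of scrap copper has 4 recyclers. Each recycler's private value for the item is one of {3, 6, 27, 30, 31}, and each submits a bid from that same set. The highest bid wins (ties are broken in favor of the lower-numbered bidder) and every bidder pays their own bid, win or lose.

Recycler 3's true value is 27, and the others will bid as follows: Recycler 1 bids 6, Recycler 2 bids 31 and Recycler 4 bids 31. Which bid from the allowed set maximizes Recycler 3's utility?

3

Bid 3: loses but pays 3, utility -3.
Bid 6: loses but pays 6, utility -6.
Bid 27: loses but pays 27, utility -27.
Bid 30: loses but pays 30, utility -30.
Bid 31: loses but pays 31, utility -31.
The best choice is 3 with utility -3.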